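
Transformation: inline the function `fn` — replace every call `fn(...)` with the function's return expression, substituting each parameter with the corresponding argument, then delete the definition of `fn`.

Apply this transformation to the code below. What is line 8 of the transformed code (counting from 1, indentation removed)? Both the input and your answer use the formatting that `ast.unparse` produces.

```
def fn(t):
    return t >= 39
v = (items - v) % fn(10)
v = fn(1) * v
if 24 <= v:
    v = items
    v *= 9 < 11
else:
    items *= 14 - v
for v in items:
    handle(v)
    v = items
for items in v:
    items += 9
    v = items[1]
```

Transformed code:
v = (items - v) % (10 >= 39)
v = (1 >= 39) * v
if 24 <= v:
    v = items
    v *= 9 < 11
else:
    items *= 14 - v
for v in items:
    handle(v)
    v = items
for items in v:
    items += 9
    v = items[1]

for v in items:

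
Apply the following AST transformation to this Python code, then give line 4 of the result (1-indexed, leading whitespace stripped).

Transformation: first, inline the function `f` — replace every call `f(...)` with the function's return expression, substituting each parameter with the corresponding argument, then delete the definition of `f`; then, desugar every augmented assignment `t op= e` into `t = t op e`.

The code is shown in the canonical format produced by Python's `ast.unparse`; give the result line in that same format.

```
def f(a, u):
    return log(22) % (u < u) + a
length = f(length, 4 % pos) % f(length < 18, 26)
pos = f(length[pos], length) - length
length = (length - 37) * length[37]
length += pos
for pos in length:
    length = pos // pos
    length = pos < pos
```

Transformed code:
length = (log(22) % (4 % pos < 4 % pos) + length) % (log(22) % (26 < 26) + (length < 18))
pos = log(22) % (length < length) + length[pos] - length
length = (length - 37) * length[37]
length = length + pos
for pos in length:
    length = pos // pos
    length = pos < pos

length = length + pos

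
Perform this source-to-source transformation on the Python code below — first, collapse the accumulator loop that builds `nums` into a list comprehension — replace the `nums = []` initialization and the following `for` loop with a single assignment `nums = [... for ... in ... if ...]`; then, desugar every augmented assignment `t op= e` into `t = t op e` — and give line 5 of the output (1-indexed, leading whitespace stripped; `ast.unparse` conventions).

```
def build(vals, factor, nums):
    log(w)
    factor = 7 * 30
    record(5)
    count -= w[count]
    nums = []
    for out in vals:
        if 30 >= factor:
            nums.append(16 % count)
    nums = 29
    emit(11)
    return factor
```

Transformed code:
def build(vals, factor, nums):
    log(w)
    factor = 7 * 30
    record(5)
    count = count - w[count]
    nums = [16 % count for out in vals if 30 >= factor]
    nums = 29
    emit(11)
    return factor

count = count - w[count]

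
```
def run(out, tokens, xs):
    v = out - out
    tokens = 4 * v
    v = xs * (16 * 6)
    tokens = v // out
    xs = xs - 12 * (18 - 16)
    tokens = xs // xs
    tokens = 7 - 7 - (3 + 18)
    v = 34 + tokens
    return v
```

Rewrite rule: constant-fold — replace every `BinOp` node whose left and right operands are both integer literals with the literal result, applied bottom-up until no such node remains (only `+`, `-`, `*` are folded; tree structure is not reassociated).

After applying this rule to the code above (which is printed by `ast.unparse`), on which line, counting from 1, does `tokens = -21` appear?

Transformed code:
def run(out, tokens, xs):
    v = out - out
    tokens = 4 * v
    v = xs * 96
    tokens = v // out
    xs = xs - 24
    tokens = xs // xs
    tokens = -21
    v = 34 + tokens
    return v

8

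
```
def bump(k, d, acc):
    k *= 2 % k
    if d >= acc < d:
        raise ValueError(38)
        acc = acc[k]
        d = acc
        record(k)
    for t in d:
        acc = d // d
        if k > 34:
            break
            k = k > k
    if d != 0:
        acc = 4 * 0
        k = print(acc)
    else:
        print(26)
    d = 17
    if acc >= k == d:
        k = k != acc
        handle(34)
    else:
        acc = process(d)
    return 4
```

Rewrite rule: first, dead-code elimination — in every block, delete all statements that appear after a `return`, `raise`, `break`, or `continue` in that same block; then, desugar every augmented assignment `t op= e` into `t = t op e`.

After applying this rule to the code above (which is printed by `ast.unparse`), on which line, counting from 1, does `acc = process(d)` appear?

Transformed code:
def bump(k, d, acc):
    k = k * (2 % k)
    if d >= acc < d:
        raise ValueError(38)
    for t in d:
        acc = d // d
        if k > 34:
            break
    if d != 0:
        acc = 4 * 0
        k = print(acc)
    else:
        print(26)
    d = 17
    if acc >= k == d:
        k = k != acc
        handle(34)
    else:
        acc = process(d)
    return 4

19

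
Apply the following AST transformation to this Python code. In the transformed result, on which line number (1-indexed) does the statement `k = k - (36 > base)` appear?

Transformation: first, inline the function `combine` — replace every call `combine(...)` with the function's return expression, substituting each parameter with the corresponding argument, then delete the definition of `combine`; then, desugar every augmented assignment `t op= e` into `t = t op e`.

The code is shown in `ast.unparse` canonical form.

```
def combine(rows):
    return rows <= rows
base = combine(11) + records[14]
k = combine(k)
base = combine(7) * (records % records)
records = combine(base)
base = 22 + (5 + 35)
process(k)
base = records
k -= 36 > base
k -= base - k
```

8

Transformed code:
base = (11 <= 11) + records[14]
k = k <= k
base = (7 <= 7) * (records % records)
records = base <= base
base = 22 + (5 + 35)
process(k)
base = records
k = k - (36 > base)
k = k - (base - k)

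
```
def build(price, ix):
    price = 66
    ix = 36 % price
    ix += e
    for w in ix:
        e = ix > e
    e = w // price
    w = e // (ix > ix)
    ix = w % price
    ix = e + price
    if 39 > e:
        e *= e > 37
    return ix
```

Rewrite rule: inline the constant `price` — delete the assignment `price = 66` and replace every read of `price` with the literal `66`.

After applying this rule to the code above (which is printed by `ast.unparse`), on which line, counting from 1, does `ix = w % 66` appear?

Transformed code:
def build(price, ix):
    ix = 36 % 66
    ix += e
    for w in ix:
        e = ix > e
    e = w // 66
    w = e // (ix > ix)
    ix = w % 66
    ix = e + 66
    if 39 > e:
        e *= e > 37
    return ix

8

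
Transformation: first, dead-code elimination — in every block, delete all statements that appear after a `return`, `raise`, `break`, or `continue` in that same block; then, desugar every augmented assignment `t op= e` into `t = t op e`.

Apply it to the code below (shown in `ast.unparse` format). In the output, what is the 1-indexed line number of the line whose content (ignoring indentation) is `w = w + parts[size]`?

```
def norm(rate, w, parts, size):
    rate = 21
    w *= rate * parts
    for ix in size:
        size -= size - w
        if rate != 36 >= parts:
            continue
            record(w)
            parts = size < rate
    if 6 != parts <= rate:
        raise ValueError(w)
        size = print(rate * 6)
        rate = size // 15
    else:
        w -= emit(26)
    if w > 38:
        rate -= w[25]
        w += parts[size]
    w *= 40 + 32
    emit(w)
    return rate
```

14

Transformed code:
def norm(rate, w, parts, size):
    rate = 21
    w = w * (rate * parts)
    for ix in size:
        size = size - (size - w)
        if rate != 36 >= parts:
            continue
    if 6 != parts <= rate:
        raise ValueError(w)
    else:
        w = w - emit(26)
    if w > 38:
        rate = rate - w[25]
        w = w + parts[size]
    w = w * (40 + 32)
    emit(w)
    return rate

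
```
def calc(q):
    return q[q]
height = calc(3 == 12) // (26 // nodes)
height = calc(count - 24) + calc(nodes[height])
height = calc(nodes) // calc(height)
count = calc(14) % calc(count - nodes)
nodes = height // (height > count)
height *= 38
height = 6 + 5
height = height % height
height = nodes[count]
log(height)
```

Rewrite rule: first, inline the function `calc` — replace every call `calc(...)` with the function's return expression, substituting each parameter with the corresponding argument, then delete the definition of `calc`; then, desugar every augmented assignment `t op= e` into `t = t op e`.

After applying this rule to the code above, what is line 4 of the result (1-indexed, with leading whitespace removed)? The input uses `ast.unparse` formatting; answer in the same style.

count = 14[14] % (count - nodes)[count - nodes]

Transformed code:
height = (3 == 12)[3 == 12] // (26 // nodes)
height = (count - 24)[count - 24] + nodes[height][nodes[height]]
height = nodes[nodes] // height[height]
count = 14[14] % (count - nodes)[count - nodes]
nodes = height // (height > count)
height = height * 38
height = 6 + 5
height = height % height
height = nodes[count]
log(height)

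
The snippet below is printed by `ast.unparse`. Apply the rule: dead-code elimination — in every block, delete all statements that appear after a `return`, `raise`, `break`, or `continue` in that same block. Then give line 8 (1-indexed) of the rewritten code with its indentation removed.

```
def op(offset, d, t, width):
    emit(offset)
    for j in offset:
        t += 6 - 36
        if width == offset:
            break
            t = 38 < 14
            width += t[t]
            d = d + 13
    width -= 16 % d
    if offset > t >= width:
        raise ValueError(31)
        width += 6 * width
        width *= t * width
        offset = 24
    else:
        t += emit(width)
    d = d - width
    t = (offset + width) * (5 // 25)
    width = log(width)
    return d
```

Transformed code:
def op(offset, d, t, width):
    emit(offset)
    for j in offset:
        t += 6 - 36
        if width == offset:
            break
    width -= 16 % d
    if offset > t >= width:
        raise ValueError(31)
    else:
        t += emit(width)
    d = d - width
    t = (offset + width) * (5 // 25)
    width = log(width)
    return d

if offset > t >= width:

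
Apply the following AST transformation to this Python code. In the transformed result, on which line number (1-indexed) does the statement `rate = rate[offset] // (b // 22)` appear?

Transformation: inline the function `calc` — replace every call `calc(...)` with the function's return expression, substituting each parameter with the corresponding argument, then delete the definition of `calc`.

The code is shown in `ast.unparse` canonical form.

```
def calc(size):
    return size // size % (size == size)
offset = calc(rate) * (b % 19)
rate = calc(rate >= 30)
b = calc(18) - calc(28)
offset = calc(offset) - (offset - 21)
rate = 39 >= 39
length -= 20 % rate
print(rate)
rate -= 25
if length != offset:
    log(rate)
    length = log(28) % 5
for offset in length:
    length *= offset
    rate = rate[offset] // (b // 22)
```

Transformed code:
offset = rate // rate % (rate == rate) * (b % 19)
rate = (rate >= 30) // (rate >= 30) % ((rate >= 30) == (rate >= 30))
b = 18 // 18 % (18 == 18) - 28 // 28 % (28 == 28)
offset = offset // offset % (offset == offset) - (offset - 21)
rate = 39 >= 39
length -= 20 % rate
print(rate)
rate -= 25
if length != offset:
    log(rate)
    length = log(28) % 5
for offset in length:
    length *= offset
    rate = rate[offset] // (b // 22)

14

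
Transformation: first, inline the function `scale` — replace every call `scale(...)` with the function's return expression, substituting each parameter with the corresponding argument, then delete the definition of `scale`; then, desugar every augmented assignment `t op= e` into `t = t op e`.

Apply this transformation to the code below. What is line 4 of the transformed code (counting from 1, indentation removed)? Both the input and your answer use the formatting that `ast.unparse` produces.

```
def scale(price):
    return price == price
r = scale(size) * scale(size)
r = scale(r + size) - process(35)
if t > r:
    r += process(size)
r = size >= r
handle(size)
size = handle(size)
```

Transformed code:
r = (size == size) * (size == size)
r = (r + size == r + size) - process(35)
if t > r:
    r = r + process(size)
r = size >= r
handle(size)
size = handle(size)

r = r + process(size)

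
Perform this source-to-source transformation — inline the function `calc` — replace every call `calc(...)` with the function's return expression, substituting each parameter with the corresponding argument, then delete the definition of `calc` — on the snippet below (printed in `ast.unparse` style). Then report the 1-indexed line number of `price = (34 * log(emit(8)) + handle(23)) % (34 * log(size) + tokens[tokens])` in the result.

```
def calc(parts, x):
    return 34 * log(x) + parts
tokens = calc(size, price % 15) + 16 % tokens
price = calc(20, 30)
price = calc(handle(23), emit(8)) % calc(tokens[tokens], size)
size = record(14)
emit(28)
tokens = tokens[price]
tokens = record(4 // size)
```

3

Transformed code:
tokens = 34 * log(price % 15) + size + 16 % tokens
price = 34 * log(30) + 20
price = (34 * log(emit(8)) + handle(23)) % (34 * log(size) + tokens[tokens])
size = record(14)
emit(28)
tokens = tokens[price]
tokens = record(4 // size)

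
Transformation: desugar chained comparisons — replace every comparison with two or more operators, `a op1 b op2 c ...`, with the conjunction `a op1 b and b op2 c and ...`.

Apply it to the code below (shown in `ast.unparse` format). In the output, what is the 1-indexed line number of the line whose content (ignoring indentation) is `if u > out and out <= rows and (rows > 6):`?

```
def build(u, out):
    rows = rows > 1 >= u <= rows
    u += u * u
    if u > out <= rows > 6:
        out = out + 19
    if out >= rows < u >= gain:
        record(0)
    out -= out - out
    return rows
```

Transformed code:
def build(u, out):
    rows = rows > 1 and 1 >= u and (u <= rows)
    u += u * u
    if u > out and out <= rows and (rows > 6):
        out = out + 19
    if out >= rows and rows < u and (u >= gain):
        record(0)
    out -= out - out
    return rows

4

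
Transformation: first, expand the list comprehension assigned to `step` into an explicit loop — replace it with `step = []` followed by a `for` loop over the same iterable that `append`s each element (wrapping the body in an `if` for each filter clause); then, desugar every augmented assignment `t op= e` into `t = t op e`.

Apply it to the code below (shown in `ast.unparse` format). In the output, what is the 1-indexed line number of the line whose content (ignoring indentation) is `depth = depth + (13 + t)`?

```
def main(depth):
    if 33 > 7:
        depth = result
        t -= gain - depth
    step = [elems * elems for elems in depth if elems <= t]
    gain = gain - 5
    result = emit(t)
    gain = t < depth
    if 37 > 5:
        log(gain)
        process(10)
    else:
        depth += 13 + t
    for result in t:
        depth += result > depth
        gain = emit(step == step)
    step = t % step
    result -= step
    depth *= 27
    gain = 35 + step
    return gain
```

16

Transformed code:
def main(depth):
    if 33 > 7:
        depth = result
        t = t - (gain - depth)
    step = []
    for elems in depth:
        if elems <= t:
            step.append(elems * elems)
    gain = gain - 5
    result = emit(t)
    gain = t < depth
    if 37 > 5:
        log(gain)
        process(10)
    else:
        depth = depth + (13 + t)
    for result in t:
        depth = depth + (result > depth)
        gain = emit(step == step)
    step = t % step
    result = result - step
    depth = depth * 27
    gain = 35 + step
    return gain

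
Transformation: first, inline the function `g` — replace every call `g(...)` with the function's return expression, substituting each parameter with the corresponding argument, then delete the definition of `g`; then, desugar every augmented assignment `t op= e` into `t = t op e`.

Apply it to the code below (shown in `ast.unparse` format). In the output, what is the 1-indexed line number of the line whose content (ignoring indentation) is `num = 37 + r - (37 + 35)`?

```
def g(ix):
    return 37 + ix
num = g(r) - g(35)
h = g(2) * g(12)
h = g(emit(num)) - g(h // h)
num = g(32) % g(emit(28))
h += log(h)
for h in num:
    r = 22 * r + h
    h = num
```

Transformed code:
num = 37 + r - (37 + 35)
h = (37 + 2) * (37 + 12)
h = 37 + emit(num) - (37 + h // h)
num = (37 + 32) % (37 + emit(28))
h = h + log(h)
for h in num:
    r = 22 * r + h
    h = num

1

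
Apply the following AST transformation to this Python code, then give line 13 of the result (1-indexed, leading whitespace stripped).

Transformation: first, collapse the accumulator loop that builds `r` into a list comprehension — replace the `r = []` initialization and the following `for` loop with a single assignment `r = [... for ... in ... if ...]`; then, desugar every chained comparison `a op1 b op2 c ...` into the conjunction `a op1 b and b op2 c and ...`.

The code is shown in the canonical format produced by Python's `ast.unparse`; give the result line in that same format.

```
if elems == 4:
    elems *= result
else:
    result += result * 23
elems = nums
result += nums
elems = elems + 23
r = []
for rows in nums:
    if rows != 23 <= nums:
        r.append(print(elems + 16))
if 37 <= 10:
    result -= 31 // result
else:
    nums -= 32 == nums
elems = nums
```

elems = nums

Transformed code:
if elems == 4:
    elems *= result
else:
    result += result * 23
elems = nums
result += nums
elems = elems + 23
r = [print(elems + 16) for rows in nums if rows != 23 and 23 <= nums]
if 37 <= 10:
    result -= 31 // result
else:
    nums -= 32 == nums
elems = nums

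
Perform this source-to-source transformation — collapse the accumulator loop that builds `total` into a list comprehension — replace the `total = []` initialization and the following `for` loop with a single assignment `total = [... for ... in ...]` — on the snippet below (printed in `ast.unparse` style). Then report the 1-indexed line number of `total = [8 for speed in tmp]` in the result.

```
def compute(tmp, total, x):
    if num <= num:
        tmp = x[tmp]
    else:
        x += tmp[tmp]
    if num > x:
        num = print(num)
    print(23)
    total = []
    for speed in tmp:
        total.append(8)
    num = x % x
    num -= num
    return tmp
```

9

Transformed code:
def compute(tmp, total, x):
    if num <= num:
        tmp = x[tmp]
    else:
        x += tmp[tmp]
    if num > x:
        num = print(num)
    print(23)
    total = [8 for speed in tmp]
    num = x % x
    num -= num
    return tmp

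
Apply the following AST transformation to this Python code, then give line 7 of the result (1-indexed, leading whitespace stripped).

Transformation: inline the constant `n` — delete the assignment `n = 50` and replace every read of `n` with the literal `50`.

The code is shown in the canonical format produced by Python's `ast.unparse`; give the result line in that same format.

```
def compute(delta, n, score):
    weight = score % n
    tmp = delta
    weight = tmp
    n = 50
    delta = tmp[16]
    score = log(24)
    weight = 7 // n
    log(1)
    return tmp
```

Transformed code:
def compute(delta, n, score):
    weight = score % 50
    tmp = delta
    weight = tmp
    delta = tmp[16]
    score = log(24)
    weight = 7 // 50
    log(1)
    return tmp

weight = 7 // 50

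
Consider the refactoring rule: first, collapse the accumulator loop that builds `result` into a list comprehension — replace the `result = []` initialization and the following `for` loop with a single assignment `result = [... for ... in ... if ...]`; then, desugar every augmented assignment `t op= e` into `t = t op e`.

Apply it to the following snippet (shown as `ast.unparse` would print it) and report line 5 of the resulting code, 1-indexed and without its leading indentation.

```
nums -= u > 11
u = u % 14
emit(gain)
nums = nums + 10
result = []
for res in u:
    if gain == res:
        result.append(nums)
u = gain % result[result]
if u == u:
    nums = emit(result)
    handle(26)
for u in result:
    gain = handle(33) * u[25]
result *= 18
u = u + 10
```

result = [nums for res in u if gain == res]

Transformed code:
nums = nums - (u > 11)
u = u % 14
emit(gain)
nums = nums + 10
result = [nums for res in u if gain == res]
u = gain % result[result]
if u == u:
    nums = emit(result)
    handle(26)
for u in result:
    gain = handle(33) * u[25]
result = result * 18
u = u + 10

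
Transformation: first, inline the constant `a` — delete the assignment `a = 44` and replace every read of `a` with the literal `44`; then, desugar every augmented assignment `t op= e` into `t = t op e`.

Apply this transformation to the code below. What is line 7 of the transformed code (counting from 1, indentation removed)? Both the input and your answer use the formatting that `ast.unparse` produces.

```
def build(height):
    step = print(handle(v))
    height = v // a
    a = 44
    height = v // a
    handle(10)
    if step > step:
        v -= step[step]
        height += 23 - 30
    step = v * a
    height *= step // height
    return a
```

Transformed code:
def build(height):
    step = print(handle(v))
    height = v // 44
    height = v // 44
    handle(10)
    if step > step:
        v = v - step[step]
        height = height + (23 - 30)
    step = v * 44
    height = height * (step // height)
    return 44

v = v - step[step]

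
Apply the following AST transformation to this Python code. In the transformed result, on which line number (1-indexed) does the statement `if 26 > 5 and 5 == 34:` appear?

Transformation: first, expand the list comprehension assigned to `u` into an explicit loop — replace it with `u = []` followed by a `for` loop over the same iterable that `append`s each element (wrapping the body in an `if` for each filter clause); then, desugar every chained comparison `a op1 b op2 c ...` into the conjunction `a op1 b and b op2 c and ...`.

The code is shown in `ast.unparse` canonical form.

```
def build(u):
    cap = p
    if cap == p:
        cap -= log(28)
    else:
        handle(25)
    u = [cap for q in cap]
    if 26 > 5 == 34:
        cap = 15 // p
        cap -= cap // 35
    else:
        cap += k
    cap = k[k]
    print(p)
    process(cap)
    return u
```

10

Transformed code:
def build(u):
    cap = p
    if cap == p:
        cap -= log(28)
    else:
        handle(25)
    u = []
    for q in cap:
        u.append(cap)
    if 26 > 5 and 5 == 34:
        cap = 15 // p
        cap -= cap // 35
    else:
        cap += k
    cap = k[k]
    print(p)
    process(cap)
    return u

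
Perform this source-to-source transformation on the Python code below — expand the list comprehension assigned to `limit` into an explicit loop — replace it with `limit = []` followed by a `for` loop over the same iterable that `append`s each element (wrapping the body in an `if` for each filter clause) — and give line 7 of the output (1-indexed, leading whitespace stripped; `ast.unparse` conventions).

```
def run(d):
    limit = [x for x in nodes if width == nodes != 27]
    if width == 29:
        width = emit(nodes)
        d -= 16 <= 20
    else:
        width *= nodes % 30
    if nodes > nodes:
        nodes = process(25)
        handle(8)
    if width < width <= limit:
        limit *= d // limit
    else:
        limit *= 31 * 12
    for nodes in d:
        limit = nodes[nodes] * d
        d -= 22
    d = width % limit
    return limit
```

width = emit(nodes)

Transformed code:
def run(d):
    limit = []
    for x in nodes:
        if width == nodes != 27:
            limit.append(x)
    if width == 29:
        width = emit(nodes)
        d -= 16 <= 20
    else:
        width *= nodes % 30
    if nodes > nodes:
        nodes = process(25)
        handle(8)
    if width < width <= limit:
        limit *= d // limit
    else:
        limit *= 31 * 12
    for nodes in d:
        limit = nodes[nodes] * d
        d -= 22
    d = width % limit
    return limit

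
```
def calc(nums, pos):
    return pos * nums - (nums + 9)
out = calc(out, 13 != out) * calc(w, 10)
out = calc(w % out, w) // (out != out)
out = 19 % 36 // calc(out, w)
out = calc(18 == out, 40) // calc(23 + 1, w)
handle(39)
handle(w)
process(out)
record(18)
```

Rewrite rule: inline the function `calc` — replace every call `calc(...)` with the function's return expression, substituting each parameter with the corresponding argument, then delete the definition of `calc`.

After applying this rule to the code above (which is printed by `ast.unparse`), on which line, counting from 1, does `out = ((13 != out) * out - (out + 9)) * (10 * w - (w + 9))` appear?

Transformed code:
out = ((13 != out) * out - (out + 9)) * (10 * w - (w + 9))
out = (w * (w % out) - (w % out + 9)) // (out != out)
out = 19 % 36 // (w * out - (out + 9))
out = (40 * (18 == out) - ((18 == out) + 9)) // (w * (23 + 1) - (23 + 1 + 9))
handle(39)
handle(w)
process(out)
record(18)

1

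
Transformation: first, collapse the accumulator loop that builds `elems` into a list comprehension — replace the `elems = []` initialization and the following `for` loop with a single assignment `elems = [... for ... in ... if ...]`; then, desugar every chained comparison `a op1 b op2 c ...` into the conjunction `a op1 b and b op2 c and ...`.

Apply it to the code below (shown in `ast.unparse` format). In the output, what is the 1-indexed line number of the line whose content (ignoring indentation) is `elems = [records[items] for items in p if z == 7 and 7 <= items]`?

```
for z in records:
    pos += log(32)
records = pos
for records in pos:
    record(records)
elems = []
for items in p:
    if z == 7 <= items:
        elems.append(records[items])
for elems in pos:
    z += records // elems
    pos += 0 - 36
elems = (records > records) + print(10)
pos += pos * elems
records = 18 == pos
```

Transformed code:
for z in records:
    pos += log(32)
records = pos
for records in pos:
    record(records)
elems = [records[items] for items in p if z == 7 and 7 <= items]
for elems in pos:
    z += records // elems
    pos += 0 - 36
elems = (records > records) + print(10)
pos += pos * elems
records = 18 == pos

6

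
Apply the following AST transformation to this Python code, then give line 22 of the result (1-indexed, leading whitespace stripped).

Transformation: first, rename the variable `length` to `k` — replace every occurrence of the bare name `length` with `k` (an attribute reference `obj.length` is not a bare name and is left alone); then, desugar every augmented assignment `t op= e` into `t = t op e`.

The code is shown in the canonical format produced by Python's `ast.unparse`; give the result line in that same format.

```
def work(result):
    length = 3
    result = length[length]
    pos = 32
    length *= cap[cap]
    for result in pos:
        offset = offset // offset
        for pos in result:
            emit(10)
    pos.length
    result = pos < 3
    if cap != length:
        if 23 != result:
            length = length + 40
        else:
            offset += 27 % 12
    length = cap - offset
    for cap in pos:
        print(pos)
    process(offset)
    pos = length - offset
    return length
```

return k

Transformed code:
def work(result):
    k = 3
    result = k[k]
    pos = 32
    k = k * cap[cap]
    for result in pos:
        offset = offset // offset
        for pos in result:
            emit(10)
    pos.length
    result = pos < 3
    if cap != k:
        if 23 != result:
            k = k + 40
        else:
            offset = offset + 27 % 12
    k = cap - offset
    for cap in pos:
        print(pos)
    process(offset)
    pos = k - offset
    return k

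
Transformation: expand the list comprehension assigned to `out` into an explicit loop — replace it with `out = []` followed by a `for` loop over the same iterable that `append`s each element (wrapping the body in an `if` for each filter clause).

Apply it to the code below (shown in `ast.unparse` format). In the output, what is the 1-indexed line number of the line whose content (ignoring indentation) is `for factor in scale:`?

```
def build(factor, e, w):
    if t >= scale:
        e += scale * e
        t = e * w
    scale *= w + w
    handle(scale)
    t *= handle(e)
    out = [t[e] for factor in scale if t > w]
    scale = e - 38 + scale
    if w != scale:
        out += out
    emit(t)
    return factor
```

9

Transformed code:
def build(factor, e, w):
    if t >= scale:
        e += scale * e
        t = e * w
    scale *= w + w
    handle(scale)
    t *= handle(e)
    out = []
    for factor in scale:
        if t > w:
            out.append(t[e])
    scale = e - 38 + scale
    if w != scale:
        out += out
    emit(t)
    return factor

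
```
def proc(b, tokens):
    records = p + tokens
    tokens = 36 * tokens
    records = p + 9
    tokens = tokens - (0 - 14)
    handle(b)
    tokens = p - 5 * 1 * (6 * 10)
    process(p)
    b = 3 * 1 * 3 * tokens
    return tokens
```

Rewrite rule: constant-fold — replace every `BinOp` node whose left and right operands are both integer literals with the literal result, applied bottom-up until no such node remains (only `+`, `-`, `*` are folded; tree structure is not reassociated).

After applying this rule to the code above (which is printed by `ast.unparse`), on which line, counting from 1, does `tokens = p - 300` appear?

Transformed code:
def proc(b, tokens):
    records = p + tokens
    tokens = 36 * tokens
    records = p + 9
    tokens = tokens - -14
    handle(b)
    tokens = p - 300
    process(p)
    b = 9 * tokens
    return tokens

7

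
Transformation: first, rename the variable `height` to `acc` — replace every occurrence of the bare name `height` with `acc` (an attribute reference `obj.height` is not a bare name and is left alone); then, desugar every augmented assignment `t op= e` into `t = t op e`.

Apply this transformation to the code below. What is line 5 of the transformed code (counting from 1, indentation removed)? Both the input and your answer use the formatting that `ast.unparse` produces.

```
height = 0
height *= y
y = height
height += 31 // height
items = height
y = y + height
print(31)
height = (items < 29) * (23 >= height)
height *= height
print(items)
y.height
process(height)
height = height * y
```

items = acc

Transformed code:
acc = 0
acc = acc * y
y = acc
acc = acc + 31 // acc
items = acc
y = y + acc
print(31)
acc = (items < 29) * (23 >= acc)
acc = acc * acc
print(items)
y.height
process(acc)
acc = acc * y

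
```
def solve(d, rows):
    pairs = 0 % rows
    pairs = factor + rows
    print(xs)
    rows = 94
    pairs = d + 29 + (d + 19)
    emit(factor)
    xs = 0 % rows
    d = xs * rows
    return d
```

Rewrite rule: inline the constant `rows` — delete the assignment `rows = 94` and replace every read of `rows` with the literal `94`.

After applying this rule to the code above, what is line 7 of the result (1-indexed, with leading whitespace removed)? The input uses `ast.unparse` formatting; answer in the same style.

xs = 0 % 94

Transformed code:
def solve(d, rows):
    pairs = 0 % 94
    pairs = factor + 94
    print(xs)
    pairs = d + 29 + (d + 19)
    emit(factor)
    xs = 0 % 94
    d = xs * 94
    return d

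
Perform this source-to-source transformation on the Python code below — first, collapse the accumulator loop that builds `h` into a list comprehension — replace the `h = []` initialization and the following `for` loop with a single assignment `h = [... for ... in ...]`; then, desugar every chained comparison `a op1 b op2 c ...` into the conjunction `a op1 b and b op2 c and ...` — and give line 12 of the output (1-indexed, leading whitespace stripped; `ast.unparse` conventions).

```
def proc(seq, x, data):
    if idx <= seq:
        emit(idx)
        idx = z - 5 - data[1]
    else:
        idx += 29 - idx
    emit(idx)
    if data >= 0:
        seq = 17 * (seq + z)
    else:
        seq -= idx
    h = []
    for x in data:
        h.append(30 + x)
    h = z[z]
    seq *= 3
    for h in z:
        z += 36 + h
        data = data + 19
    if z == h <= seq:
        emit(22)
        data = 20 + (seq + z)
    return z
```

h = [30 + x for x in data]

Transformed code:
def proc(seq, x, data):
    if idx <= seq:
        emit(idx)
        idx = z - 5 - data[1]
    else:
        idx += 29 - idx
    emit(idx)
    if data >= 0:
        seq = 17 * (seq + z)
    else:
        seq -= idx
    h = [30 + x for x in data]
    h = z[z]
    seq *= 3
    for h in z:
        z += 36 + h
        data = data + 19
    if z == h and h <= seq:
        emit(22)
        data = 20 + (seq + z)
    return z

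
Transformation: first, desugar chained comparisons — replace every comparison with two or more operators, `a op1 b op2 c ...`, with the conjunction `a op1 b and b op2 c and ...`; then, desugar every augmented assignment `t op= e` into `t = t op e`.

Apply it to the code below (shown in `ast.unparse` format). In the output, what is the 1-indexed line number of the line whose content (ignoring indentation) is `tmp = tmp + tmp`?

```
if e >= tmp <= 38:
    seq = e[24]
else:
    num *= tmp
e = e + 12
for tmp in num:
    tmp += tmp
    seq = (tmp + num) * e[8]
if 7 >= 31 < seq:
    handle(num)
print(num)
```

Transformed code:
if e >= tmp and tmp <= 38:
    seq = e[24]
else:
    num = num * tmp
e = e + 12
for tmp in num:
    tmp = tmp + tmp
    seq = (tmp + num) * e[8]
if 7 >= 31 and 31 < seq:
    handle(num)
print(num)

7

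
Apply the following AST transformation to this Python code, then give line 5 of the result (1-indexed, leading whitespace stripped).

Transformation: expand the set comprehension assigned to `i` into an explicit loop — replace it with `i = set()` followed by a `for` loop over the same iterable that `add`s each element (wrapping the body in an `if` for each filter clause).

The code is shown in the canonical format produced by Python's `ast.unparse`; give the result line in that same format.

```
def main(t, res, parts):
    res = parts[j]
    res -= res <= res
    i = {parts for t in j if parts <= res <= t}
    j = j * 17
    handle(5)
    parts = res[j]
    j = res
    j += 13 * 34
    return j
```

Transformed code:
def main(t, res, parts):
    res = parts[j]
    res -= res <= res
    i = set()
    for t in j:
        if parts <= res <= t:
            i.add(parts)
    j = j * 17
    handle(5)
    parts = res[j]
    j = res
    j += 13 * 34
    return j

for t in j:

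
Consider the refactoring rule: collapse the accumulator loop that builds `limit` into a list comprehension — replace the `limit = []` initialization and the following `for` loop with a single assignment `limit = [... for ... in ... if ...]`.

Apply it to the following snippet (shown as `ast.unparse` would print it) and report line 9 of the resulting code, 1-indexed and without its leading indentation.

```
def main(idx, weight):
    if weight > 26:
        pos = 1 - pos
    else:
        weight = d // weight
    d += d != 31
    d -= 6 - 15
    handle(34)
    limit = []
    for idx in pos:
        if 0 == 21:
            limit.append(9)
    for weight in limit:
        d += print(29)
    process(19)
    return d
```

limit = [9 for idx in pos if 0 == 21]

Transformed code:
def main(idx, weight):
    if weight > 26:
        pos = 1 - pos
    else:
        weight = d // weight
    d += d != 31
    d -= 6 - 15
    handle(34)
    limit = [9 for idx in pos if 0 == 21]
    for weight in limit:
        d += print(29)
    process(19)
    return d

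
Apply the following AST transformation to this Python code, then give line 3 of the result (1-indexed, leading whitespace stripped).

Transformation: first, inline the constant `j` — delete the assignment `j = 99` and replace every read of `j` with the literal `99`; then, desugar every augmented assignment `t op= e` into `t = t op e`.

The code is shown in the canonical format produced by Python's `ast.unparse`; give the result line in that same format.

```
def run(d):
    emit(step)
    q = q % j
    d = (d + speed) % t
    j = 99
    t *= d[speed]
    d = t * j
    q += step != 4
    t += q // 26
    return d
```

Transformed code:
def run(d):
    emit(step)
    q = q % 99
    d = (d + speed) % t
    t = t * d[speed]
    d = t * 99
    q = q + (step != 4)
    t = t + q // 26
    return d

q = q % 99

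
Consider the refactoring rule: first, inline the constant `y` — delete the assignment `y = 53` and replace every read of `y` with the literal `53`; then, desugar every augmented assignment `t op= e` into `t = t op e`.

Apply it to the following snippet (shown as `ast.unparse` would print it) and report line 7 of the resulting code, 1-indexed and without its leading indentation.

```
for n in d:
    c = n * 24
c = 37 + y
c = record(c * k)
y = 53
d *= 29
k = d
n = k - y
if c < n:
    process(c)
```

n = k - 53

Transformed code:
for n in d:
    c = n * 24
c = 37 + 53
c = record(c * k)
d = d * 29
k = d
n = k - 53
if c < n:
    process(c)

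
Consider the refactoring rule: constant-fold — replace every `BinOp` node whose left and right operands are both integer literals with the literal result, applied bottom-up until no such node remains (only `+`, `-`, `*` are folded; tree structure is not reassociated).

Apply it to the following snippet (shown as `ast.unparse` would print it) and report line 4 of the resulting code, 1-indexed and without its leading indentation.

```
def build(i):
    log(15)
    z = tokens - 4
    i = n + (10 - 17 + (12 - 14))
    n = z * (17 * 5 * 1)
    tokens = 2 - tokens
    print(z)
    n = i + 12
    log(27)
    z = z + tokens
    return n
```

Transformed code:
def build(i):
    log(15)
    z = tokens - 4
    i = n + -9
    n = z * 85
    tokens = 2 - tokens
    print(z)
    n = i + 12
    log(27)
    z = z + tokens
    return n

i = n + -9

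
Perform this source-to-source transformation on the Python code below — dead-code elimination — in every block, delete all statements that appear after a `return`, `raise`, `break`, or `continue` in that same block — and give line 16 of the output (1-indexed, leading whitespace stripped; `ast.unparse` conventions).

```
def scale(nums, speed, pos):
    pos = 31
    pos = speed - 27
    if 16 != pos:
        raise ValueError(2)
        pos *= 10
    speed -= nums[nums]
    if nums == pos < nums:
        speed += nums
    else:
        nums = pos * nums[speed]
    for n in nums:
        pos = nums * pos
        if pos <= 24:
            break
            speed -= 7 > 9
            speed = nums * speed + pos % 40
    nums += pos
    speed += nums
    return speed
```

Transformed code:
def scale(nums, speed, pos):
    pos = 31
    pos = speed - 27
    if 16 != pos:
        raise ValueError(2)
    speed -= nums[nums]
    if nums == pos < nums:
        speed += nums
    else:
        nums = pos * nums[speed]
    for n in nums:
        pos = nums * pos
        if pos <= 24:
            break
    nums += pos
    speed += nums
    return speed

speed += nums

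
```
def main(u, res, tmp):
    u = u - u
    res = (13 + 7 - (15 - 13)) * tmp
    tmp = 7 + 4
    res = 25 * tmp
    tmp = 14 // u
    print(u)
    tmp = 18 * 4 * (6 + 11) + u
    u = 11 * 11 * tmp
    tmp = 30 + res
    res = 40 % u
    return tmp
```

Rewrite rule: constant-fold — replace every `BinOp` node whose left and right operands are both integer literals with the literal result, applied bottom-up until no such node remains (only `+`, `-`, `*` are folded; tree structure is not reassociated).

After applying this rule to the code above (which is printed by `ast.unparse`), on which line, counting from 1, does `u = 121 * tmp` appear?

9

Transformed code:
def main(u, res, tmp):
    u = u - u
    res = 18 * tmp
    tmp = 11
    res = 25 * tmp
    tmp = 14 // u
    print(u)
    tmp = 1224 + u
    u = 121 * tmp
    tmp = 30 + res
    res = 40 % u
    return tmp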